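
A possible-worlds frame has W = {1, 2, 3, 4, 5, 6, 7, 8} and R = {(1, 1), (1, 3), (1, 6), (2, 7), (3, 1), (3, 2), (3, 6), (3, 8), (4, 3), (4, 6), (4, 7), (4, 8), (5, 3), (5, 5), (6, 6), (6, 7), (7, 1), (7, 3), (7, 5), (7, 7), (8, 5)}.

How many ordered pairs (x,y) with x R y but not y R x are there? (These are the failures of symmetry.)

15

Enumerating: (1,6), (2,7), (3,2), (3,6), (3,8), (4,3), (4,6), (4,7), (4,8), (5,3), (6,7), (7,1), (7,3), (7,5), (8,5).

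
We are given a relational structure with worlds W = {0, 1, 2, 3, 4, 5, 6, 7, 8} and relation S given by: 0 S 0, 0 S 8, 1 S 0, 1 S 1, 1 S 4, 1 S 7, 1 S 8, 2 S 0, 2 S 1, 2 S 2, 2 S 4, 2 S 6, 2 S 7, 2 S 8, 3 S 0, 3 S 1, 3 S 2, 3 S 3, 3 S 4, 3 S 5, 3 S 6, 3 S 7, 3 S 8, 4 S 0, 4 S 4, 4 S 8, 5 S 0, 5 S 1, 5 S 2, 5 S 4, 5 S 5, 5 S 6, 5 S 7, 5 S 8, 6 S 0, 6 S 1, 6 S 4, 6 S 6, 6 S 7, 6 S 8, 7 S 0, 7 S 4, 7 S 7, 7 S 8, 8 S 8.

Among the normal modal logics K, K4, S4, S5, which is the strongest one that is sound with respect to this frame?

S4

Transitive (axiom 4): yes — every two-step S-path is closed by a direct edge.
Reflexive (axiom T): yes — every world is S-related to itself.
Euclidean (axiom 5): no — 1 S 0 and 1 S 4, but not 0 S 4.
So F validates K, K4, S4; S5 would additionally require S to be Euclidean. The strongest is S4.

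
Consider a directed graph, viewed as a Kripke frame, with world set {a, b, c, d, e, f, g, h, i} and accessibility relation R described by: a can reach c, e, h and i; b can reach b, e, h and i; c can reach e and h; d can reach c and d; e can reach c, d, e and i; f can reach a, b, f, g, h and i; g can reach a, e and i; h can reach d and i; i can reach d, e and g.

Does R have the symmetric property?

Symmetric: no — a R c but not c R a.

No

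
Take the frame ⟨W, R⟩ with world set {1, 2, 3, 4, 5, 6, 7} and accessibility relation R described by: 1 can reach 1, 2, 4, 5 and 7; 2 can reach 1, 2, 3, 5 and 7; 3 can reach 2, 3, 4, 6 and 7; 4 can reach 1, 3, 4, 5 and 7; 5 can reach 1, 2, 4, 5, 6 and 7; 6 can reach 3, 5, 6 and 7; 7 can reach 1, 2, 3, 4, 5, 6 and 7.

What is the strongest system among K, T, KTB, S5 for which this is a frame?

KTB

Reflexive (axiom T): yes — every world is R-related to itself.
Symmetric (axiom B): yes — every pair in R has its reverse in R.
Euclidean (axiom 5): no — 1 R 2 and 1 R 4, but not 2 R 4.
So F validates K, T, KTB; S5 would additionally require R to be Euclidean. The strongest is KTB.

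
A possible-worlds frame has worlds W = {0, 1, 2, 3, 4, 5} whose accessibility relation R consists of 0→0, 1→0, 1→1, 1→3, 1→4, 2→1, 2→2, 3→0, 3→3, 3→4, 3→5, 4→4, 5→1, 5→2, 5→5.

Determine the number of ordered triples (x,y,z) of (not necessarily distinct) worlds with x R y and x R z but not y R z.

20

Enumerating: (1,0,1), (1,0,3), (1,0,4), (1,3,1), (1,4,0), (1,4,1), (1,4,3), (2,1,2), (3,0,3), (3,0,4), (3,0,5), (3,4,0), … and 8 more.
Total: 20.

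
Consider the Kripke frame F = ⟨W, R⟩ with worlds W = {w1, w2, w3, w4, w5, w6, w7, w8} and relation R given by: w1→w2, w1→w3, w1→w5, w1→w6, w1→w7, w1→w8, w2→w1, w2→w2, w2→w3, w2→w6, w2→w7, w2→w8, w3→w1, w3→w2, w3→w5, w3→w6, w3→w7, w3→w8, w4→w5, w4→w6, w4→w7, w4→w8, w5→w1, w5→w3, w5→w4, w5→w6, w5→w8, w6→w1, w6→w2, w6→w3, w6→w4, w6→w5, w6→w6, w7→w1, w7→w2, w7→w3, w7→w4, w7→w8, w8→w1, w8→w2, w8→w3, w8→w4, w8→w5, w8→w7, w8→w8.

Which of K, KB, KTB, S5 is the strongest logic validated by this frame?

KB

Symmetric (axiom B): yes — every pair in R has its reverse in R.
Reflexive (axiom T): no — w1 is not related to itself.
Euclidean (axiom 5): no — w1 R w2 and w1 R w5, but not w2 R w5.
So F validates K, KB; KTB would additionally require R to be reflexive. The strongest is KB.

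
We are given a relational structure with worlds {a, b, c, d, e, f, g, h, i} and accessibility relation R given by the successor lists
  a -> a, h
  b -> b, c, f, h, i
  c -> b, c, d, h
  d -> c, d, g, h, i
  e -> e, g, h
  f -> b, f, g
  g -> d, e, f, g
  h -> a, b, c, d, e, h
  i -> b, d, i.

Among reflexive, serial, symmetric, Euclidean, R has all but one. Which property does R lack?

Reflexive: yes — every world is R-related to itself.
Serial: yes — every world has a successor (e.g. a R a).
Symmetric: yes — every pair in R has its reverse in R.
Euclidean: no — b R c and b R f, but not c R f.
Only Euclidean fails.

Euclidean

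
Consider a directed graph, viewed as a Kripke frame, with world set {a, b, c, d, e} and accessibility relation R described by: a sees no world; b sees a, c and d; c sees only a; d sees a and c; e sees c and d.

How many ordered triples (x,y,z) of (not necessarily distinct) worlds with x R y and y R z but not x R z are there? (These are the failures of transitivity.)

Enumerating: (e,c,a), (e,d,a).

2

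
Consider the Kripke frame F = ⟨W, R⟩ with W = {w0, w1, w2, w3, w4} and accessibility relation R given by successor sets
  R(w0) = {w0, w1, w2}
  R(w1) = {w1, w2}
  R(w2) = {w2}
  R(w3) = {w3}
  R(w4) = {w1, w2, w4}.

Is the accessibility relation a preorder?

Yes

Reflexive: yes — every world is R-related to itself.
Transitive: yes — every two-step R-path is closed by a direct edge.
So R is a preorder.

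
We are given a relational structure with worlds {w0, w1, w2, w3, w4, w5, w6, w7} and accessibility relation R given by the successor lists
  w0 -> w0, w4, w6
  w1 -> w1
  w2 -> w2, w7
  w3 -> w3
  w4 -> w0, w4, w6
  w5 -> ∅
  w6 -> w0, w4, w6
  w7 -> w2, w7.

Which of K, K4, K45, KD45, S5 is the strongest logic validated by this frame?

Transitive (axiom 4): yes — every two-step R-path is closed by a direct edge.
Euclidean (axiom 5): yes — any two successors of a common world are R-related.
Serial (axiom D): no — w5 has no R-successor.
Reflexive (axiom T): no — w5 is not related to itself.
So F validates K, K4, K45; KD45 would additionally require R to be serial. The strongest is K45.

K45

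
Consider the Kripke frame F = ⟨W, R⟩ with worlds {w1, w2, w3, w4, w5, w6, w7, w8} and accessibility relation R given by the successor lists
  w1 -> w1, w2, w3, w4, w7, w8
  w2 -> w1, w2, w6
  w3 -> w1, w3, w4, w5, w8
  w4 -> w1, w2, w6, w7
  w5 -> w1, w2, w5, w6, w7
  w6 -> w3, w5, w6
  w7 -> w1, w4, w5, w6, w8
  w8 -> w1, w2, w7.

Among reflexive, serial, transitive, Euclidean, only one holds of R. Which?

Reflexive: no — w4 is not related to itself.
Serial: yes — every world has a successor (e.g. w1 R w1).
Transitive: no — w1 R w2 and w2 R w6, but not w1 R w6.
Euclidean: no — w1 R w2 and w1 R w3, but not w2 R w3.
Only serial holds.

serial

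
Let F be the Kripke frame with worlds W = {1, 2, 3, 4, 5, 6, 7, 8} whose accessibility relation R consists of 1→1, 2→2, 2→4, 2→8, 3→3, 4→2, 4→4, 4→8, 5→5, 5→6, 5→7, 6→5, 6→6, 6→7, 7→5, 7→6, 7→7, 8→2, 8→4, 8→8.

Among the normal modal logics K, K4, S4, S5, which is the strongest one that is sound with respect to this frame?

S5

Transitive (axiom 4): yes — every two-step R-path is closed by a direct edge.
Reflexive (axiom T): yes — every world is R-related to itself.
Euclidean (axiom 5): yes — any two successors of a common world are R-related.
So F validates K, K4, S4, S5. The strongest is S5.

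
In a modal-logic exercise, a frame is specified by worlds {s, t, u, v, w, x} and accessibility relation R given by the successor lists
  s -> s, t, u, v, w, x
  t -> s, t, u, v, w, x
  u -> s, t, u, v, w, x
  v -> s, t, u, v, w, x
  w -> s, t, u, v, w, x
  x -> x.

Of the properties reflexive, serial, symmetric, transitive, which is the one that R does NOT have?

symmetric

Reflexive: yes — every world is R-related to itself.
Serial: yes — every world has a successor (e.g. s R s).
Symmetric: no — s R x but not x R s.
Transitive: yes — every two-step R-path is closed by a direct edge.
Only symmetric fails.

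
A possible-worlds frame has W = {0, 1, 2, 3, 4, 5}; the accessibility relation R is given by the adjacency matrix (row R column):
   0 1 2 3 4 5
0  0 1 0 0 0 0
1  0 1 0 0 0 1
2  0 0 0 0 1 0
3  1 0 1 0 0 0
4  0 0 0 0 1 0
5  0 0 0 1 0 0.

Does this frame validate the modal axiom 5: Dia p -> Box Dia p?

No

Axiom 5 corresponds to the accessibility relation being Euclidean.
Euclidean: no — 3 R 0 and 3 R 2, but not 0 R 2.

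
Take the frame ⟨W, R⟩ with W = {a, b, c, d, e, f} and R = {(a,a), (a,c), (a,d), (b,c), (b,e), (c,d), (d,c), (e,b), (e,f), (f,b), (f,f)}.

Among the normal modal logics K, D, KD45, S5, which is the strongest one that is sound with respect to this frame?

Serial (axiom D): yes — every world has a successor (e.g. a R a).
Euclidean (axiom 5): no — b R c and b R e, but not c R e.
Transitive (axiom 4): no — b R c and c R d, but not b R d.
Reflexive (axiom T): no — b is not related to itself.
So F validates K, D; KD45 would additionally require R to be Euclidean and transitive. The strongest is D.

D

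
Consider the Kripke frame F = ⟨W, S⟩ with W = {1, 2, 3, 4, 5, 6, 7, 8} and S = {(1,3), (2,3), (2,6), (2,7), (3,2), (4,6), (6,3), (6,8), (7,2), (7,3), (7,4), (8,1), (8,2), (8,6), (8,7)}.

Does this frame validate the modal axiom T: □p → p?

No

By correspondence theory, T is valid on a frame iff S is reflexive.
Reflexive: no — 1 is not related to itself.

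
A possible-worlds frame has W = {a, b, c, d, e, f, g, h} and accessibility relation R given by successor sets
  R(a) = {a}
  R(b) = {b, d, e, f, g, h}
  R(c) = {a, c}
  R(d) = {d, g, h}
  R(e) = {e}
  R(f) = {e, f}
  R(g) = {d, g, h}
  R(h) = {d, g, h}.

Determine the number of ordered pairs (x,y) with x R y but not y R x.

Enumerating: (b,d), (b,e), (b,f), (b,g), (b,h), (c,a), (f,e).

7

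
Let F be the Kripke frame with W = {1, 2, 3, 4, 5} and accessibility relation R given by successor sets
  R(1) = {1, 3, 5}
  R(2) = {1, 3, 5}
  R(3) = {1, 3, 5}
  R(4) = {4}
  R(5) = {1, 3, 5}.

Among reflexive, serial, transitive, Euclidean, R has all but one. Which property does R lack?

reflexive

Reflexive: no — 2 is not related to itself.
Serial: yes — every world has a successor (e.g. 1 R 1).
Transitive: yes — every two-step R-path is closed by a direct edge.
Euclidean: yes — any two successors of a common world are R-related.
Only reflexive fails.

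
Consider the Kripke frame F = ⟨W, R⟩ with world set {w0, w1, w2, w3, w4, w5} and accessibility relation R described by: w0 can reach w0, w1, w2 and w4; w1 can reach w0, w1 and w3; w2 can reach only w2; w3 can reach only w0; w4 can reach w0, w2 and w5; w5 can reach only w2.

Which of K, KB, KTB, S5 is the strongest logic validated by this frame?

K

Symmetric (axiom B): no — w0 R w2 but not w2 R w0.
Reflexive (axiom T): no — w3 is not related to itself.
Euclidean (axiom 5): no — w0 R w1 and w0 R w2, but not w1 R w2.
So F validates K; KB would additionally require R to be symmetric. The strongest is K.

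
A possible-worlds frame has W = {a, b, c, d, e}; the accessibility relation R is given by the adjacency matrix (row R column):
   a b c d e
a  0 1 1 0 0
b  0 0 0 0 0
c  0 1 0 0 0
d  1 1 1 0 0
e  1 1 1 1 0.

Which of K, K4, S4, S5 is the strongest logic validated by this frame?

Transitive (axiom 4): yes — every two-step R-path is closed by a direct edge.
Reflexive (axiom T): no — a is not related to itself.
Euclidean (axiom 5): no — a R b and a R c, but not b R c.
So F validates K, K4; S4 would additionally require R to be reflexive. The strongest is K4.

K4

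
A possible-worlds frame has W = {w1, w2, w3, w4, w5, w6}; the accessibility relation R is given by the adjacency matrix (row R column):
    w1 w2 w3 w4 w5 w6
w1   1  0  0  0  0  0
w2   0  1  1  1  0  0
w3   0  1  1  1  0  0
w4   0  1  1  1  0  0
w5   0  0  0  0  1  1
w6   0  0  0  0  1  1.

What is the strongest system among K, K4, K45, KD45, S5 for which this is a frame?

Transitive (axiom 4): yes — every two-step R-path is closed by a direct edge.
Euclidean (axiom 5): yes — any two successors of a common world are R-related.
Serial (axiom D): yes — every world has a successor (e.g. w1 R w1).
Reflexive (axiom T): yes — every world is R-related to itself.
So F validates K, K4, K45, KD45, S5. The strongest is S5.

S5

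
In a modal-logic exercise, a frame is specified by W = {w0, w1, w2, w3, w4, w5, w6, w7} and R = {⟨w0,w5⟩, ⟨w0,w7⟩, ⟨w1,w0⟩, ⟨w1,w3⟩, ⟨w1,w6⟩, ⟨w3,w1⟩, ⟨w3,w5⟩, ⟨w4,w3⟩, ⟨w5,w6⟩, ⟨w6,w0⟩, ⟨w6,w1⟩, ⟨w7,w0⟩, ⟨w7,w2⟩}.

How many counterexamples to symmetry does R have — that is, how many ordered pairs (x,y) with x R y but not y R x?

7

Enumerating: (w0,w5), (w1,w0), (w3,w5), (w4,w3), (w5,w6), (w6,w0), (w7,w2).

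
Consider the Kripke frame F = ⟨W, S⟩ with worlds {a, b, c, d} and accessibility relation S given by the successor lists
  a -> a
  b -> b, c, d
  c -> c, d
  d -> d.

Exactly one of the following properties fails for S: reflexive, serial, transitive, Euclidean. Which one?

Euclidean

Reflexive: yes — every world is S-related to itself.
Serial: yes — every world has a successor (e.g. a S a).
Transitive: yes — every two-step S-path is closed by a direct edge.
Euclidean: no — b S d and b S c, but not d S c.
Only Euclidean fails.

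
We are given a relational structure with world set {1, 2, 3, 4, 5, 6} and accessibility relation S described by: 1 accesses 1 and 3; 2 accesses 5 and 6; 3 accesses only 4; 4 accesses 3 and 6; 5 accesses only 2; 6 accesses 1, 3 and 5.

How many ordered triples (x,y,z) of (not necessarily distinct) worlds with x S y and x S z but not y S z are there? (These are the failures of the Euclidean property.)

17

Enumerating: (1,3,1), (1,3,3), (2,5,5), (2,5,6), (2,6,6), (3,4,4), (4,3,3), (4,3,6), (4,6,6), (5,2,2), (6,1,5), (6,3,1), (6,3,3), (6,3,5), (6,5,1), (6,5,3), (6,5,5).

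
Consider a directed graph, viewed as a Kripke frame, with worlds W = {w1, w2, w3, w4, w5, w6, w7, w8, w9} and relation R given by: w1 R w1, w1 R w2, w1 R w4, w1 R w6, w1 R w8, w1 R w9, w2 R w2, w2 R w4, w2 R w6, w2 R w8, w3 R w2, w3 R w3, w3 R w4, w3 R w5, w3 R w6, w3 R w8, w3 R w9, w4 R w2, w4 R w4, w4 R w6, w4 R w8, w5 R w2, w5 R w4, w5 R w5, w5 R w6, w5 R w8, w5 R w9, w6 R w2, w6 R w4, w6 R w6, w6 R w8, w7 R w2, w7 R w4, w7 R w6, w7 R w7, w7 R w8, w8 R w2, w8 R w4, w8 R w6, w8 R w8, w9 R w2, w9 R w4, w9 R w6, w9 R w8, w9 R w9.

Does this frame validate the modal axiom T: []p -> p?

Yes

By correspondence theory, T is valid on a frame iff R is reflexive.
Reflexive: yes — every world is R-related to itself.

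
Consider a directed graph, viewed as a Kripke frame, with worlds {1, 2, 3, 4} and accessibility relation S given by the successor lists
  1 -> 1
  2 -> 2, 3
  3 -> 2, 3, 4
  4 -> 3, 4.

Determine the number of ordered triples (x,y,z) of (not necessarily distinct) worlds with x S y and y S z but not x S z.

Enumerating: (2,3,4), (4,3,2).

2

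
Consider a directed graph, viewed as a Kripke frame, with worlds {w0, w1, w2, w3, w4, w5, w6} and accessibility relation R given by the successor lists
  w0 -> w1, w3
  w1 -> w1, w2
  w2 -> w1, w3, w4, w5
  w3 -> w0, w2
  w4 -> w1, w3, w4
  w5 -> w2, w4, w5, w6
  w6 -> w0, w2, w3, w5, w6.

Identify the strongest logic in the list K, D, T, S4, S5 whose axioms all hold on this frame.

D

Serial (axiom D): yes — every world has a successor (e.g. w0 R w1).
Reflexive (axiom T): no — w0 is not related to itself.
Transitive (axiom 4): no — w0 R w1 and w1 R w2, but not w0 R w2.
Euclidean (axiom 5): no — w0 R w1 and w0 R w3, but not w1 R w3.
So F validates K, D; T would additionally require R to be reflexive. The strongest is D.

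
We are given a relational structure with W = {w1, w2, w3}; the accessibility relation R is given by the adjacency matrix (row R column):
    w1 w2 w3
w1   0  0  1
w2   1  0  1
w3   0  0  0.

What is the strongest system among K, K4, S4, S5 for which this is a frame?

K4

Transitive (axiom 4): yes — every two-step R-path is closed by a direct edge.
Reflexive (axiom T): no — w1 is not related to itself.
Euclidean (axiom 5): no — w2 R w3 and w2 R w1, but not w3 R w1.
So F validates K, K4; S4 would additionally require R to be reflexive. The strongest is K4.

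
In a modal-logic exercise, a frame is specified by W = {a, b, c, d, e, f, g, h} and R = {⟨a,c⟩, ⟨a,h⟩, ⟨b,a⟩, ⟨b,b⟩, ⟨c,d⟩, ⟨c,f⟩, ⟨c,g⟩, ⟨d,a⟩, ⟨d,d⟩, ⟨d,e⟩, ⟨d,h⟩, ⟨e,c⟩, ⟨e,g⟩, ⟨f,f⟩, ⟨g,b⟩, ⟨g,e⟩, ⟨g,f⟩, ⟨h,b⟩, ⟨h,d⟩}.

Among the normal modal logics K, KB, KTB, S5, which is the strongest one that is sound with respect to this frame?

Symmetric (axiom B): no — a R c but not c R a.
Reflexive (axiom T): no — a is not related to itself.
Euclidean (axiom 5): no — a R c and a R h, but not c R h.
So F validates K; KB would additionally require R to be symmetric. The strongest is K.

K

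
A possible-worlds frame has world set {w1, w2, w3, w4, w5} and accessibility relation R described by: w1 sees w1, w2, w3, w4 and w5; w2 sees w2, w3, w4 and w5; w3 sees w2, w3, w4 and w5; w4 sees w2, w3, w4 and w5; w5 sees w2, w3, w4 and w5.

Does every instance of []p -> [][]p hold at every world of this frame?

By correspondence theory, 4 is valid on a frame iff R is transitive.
Transitive: yes — every two-step R-path is closed by a direct edge.

Yes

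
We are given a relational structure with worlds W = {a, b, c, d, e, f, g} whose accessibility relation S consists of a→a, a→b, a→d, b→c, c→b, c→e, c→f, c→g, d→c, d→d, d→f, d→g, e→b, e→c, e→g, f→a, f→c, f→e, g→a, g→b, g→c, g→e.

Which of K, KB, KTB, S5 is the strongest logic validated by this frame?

Symmetric (axiom B): no — a S b but not b S a.
Reflexive (axiom T): no — b is not related to itself.
Euclidean (axiom 5): no — a S b and a S d, but not b S d.
So F validates K; KB would additionally require S to be symmetric. The strongest is K.

K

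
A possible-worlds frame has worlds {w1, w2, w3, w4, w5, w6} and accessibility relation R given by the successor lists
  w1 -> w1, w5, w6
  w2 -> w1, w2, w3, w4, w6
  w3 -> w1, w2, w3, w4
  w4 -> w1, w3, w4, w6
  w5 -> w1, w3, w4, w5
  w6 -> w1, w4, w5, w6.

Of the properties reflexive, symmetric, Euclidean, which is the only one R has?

Reflexive: yes — every world is R-related to itself.
Symmetric: no — w2 R w1 but not w1 R w2.
Euclidean: no — w1 R w5 and w1 R w6, but not w5 R w6.
Only reflexive holds.

reflexive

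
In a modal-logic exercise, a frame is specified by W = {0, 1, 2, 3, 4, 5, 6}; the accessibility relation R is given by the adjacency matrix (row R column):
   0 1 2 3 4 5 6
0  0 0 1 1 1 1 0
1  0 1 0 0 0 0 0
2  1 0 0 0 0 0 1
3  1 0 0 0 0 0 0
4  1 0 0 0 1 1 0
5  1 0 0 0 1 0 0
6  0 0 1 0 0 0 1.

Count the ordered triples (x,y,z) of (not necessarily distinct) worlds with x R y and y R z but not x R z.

21

Enumerating: (0,2,0), (0,2,6), (0,3,0), (0,4,0), (0,5,0), (2,0,2), (2,0,3), (2,0,4), (2,0,5), (2,6,2), (3,0,2), (3,0,3), … and 9 more.
Total: 21.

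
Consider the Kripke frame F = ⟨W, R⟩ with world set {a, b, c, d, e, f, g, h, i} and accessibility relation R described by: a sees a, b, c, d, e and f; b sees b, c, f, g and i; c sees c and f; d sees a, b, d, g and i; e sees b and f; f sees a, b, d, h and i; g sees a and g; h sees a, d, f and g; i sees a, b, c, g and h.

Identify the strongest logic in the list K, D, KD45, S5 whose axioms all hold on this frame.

Serial (axiom D): yes — every world has a successor (e.g. a R a).
Euclidean (axiom 5): no — a R b and a R d, but not b R d.
Transitive (axiom 4): no — a R b and b R g, but not a R g.
Reflexive (axiom T): no — e is not related to itself.
So F validates K, D; KD45 would additionally require R to be Euclidean and transitive. The strongest is D.

D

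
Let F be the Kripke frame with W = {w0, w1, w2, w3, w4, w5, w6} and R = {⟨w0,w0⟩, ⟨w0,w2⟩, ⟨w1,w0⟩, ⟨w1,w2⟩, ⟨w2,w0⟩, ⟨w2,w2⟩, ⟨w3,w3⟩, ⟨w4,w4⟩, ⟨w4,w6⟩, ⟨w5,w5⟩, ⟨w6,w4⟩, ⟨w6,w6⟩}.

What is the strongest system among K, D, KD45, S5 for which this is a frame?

KD45

Serial (axiom D): yes — every world has a successor (e.g. w0 R w0).
Euclidean (axiom 5): yes — any two successors of a common world are R-related.
Transitive (axiom 4): yes — every two-step R-path is closed by a direct edge.
Reflexive (axiom T): no — w1 is not related to itself.
So F validates K, D, KD45; S5 would additionally require R to be reflexive. The strongest is KD45.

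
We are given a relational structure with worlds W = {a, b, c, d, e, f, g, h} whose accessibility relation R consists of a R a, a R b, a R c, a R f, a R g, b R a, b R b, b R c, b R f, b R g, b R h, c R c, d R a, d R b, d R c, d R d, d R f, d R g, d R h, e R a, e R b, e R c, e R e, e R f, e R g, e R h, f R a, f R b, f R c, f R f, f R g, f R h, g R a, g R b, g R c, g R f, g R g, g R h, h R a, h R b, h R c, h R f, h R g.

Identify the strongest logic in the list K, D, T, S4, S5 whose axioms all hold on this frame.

Serial (axiom D): yes — every world has a successor (e.g. a R a).
Reflexive (axiom T): no — h is not related to itself.
Transitive (axiom 4): no — a R b and b R h, but not a R h.
Euclidean (axiom 5): no — a R c and a R b, but not c R b.
So F validates K, D; T would additionally require R to be reflexive. The strongest is D.

D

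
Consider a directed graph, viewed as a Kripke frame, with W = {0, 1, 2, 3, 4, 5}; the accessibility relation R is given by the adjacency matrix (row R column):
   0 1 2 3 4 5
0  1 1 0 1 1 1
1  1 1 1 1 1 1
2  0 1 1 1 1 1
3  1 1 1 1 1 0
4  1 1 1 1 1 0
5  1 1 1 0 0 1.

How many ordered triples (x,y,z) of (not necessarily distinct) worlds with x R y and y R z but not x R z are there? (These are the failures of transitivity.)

20

Enumerating: (0,1,2), (0,3,2), (0,4,2), (0,5,2), (2,1,0), (2,3,0), (2,4,0), (2,5,0), (3,0,5), (3,1,5), (3,2,5), (4,0,5), … and 8 more.
Total: 20.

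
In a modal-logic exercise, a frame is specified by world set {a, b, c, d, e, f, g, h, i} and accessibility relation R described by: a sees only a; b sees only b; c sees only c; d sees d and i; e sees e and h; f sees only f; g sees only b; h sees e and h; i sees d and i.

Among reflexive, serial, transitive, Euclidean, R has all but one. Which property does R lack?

reflexive

Reflexive: no — g is not related to itself.
Serial: yes — every world has a successor (e.g. a R a).
Transitive: yes — every two-step R-path is closed by a direct edge.
Euclidean: yes — any two successors of a common world are R-related.
Only reflexive fails.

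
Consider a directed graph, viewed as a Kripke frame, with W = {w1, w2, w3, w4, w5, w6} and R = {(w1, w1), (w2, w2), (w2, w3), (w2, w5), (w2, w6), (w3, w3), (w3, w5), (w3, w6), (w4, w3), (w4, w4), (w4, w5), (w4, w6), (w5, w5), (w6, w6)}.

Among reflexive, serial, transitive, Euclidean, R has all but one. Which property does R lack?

Euclidean

Reflexive: yes — every world is R-related to itself.
Serial: yes — every world has a successor (e.g. w1 R w1).
Transitive: yes — every two-step R-path is closed by a direct edge.
Euclidean: no — w2 R w5 and w2 R w3, but not w5 R w3.
Only Euclidean fails.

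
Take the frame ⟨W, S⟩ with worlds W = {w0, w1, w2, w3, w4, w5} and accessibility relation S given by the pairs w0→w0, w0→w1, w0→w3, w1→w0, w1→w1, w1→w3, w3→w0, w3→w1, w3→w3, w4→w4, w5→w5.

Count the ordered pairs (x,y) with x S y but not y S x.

0

S is symmetric; there are no such tuples.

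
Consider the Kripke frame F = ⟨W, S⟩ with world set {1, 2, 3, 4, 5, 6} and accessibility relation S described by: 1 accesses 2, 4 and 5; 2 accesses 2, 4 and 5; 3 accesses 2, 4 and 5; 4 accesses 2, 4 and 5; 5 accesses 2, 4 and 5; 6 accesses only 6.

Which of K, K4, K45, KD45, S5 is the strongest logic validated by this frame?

Transitive (axiom 4): yes — every two-step S-path is closed by a direct edge.
Euclidean (axiom 5): yes — any two successors of a common world are S-related.
Serial (axiom D): yes — every world has a successor (e.g. 1 S 2).
Reflexive (axiom T): no — 1 is not related to itself.
So F validates K, K4, K45, KD45; S5 would additionally require S to be reflexive. The strongest is KD45.

KD45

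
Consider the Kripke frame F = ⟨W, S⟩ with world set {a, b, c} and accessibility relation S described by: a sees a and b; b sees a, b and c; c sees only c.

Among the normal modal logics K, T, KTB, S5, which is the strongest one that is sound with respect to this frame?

T

Reflexive (axiom T): yes — every world is S-related to itself.
Symmetric (axiom B): no — b S c but not c S b.
Euclidean (axiom 5): no — b S a and b S c, but not a S c.
So F validates K, T; KTB would additionally require S to be symmetric. The strongest is T.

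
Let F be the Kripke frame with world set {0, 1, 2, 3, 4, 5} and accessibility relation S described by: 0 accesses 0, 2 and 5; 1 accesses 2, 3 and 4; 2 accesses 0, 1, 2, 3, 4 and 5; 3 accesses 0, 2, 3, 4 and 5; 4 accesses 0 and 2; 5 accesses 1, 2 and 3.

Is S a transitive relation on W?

Transitive: no — 0 S 2 and 2 S 1, but not 0 S 1.

No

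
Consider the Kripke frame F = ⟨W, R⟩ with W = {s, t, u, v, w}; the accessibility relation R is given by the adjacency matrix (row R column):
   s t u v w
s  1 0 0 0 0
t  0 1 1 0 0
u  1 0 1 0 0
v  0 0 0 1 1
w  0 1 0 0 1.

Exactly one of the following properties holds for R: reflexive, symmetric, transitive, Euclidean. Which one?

reflexive

Reflexive: yes — every world is R-related to itself.
Symmetric: no — t R u but not u R t.
Transitive: no — t R u and u R s, but not t R s.
Euclidean: no — t R u and t R t, but not u R t.
Only reflexive holds.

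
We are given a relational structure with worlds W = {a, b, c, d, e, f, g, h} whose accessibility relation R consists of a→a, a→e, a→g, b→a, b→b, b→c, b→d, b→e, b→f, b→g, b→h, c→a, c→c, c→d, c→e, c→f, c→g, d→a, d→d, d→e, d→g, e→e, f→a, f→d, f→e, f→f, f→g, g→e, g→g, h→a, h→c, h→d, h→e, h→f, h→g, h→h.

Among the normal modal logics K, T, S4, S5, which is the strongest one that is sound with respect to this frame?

S4

Reflexive (axiom T): yes — every world is R-related to itself.
Transitive (axiom 4): yes — every two-step R-path is closed by a direct edge.
Euclidean (axiom 5): no — a R e and a R g, but not e R g.
So F validates K, T, S4; S5 would additionally require R to be Euclidean. The strongest is S4.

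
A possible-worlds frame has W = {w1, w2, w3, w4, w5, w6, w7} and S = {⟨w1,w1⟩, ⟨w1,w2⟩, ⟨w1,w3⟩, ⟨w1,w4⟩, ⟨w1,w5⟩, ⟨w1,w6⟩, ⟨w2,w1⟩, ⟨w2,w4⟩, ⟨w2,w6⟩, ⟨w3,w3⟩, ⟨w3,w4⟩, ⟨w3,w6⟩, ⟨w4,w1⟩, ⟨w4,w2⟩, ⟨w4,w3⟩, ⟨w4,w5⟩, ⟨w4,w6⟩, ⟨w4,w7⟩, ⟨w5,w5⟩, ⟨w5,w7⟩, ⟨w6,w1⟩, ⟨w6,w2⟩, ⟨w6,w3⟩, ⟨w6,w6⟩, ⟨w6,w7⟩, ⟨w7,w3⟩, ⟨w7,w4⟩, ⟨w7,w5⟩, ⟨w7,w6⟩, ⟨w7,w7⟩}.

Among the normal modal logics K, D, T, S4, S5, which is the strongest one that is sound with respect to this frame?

D

Serial (axiom D): yes — every world has a successor (e.g. w1 S w1).
Reflexive (axiom T): no — w2 is not related to itself.
Transitive (axiom 4): no — w1 S w4 and w4 S w7, but not w1 S w7.
Euclidean (axiom 5): no — w1 S w2 and w1 S w3, but not w2 S w3.
So F validates K, D; T would additionally require S to be reflexive. The strongest is D.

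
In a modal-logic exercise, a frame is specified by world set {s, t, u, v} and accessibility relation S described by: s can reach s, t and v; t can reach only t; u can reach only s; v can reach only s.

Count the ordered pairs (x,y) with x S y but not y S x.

2

Enumerating: (s,t), (u,s).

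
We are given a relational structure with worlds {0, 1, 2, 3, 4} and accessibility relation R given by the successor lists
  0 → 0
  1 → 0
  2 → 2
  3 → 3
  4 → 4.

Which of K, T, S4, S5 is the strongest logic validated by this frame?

Reflexive (axiom T): no — 1 is not related to itself.
Transitive (axiom 4): yes — every two-step R-path is closed by a direct edge.
Euclidean (axiom 5): yes — any two successors of a common world are R-related.
So F validates K; T would additionally require R to be reflexive. The strongest is K.

K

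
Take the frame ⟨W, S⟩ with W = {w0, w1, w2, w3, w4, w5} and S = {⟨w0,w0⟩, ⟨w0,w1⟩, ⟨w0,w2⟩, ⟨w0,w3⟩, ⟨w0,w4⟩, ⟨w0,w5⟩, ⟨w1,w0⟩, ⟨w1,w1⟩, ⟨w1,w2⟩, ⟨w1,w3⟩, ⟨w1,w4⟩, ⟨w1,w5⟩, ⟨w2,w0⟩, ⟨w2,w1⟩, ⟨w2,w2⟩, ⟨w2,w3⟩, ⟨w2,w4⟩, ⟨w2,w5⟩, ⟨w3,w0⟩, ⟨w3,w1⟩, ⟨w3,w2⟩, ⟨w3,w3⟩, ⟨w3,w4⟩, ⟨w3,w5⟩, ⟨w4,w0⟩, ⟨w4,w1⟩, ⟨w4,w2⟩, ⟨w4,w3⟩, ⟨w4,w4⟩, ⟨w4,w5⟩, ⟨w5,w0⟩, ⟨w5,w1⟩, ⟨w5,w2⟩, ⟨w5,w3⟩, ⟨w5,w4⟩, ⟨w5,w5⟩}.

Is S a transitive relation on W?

Transitive: yes — every two-step S-path is closed by a direct edge.

Yes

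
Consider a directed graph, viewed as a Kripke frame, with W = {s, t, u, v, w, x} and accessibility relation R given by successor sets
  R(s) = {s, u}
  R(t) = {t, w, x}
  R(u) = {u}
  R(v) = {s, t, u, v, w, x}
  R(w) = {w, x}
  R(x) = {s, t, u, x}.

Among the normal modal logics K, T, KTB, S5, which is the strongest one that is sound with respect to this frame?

Reflexive (axiom T): yes — every world is R-related to itself.
Symmetric (axiom B): no — s R u but not u R s.
Euclidean (axiom 5): no — t R x and t R w, but not x R w.
So F validates K, T; KTB would additionally require R to be symmetric. The strongest is T.

T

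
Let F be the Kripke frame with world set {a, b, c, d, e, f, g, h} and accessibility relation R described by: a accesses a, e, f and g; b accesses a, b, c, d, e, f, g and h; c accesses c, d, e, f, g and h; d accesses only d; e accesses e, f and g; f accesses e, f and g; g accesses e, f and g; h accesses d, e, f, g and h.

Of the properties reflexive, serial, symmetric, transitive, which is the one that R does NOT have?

Reflexive: yes — every world is R-related to itself.
Serial: yes — every world has a successor (e.g. a R a).
Symmetric: no — a R e but not e R a.
Transitive: yes — every two-step R-path is closed by a direct edge.
Only symmetric fails.

symmetric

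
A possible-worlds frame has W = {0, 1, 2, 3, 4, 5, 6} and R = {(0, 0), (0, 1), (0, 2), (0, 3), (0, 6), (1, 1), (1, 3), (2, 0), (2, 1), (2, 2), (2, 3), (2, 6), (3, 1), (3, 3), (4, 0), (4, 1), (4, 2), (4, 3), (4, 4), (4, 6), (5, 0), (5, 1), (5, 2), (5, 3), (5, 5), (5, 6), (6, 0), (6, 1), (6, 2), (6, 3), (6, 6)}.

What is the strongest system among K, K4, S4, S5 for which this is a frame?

S4

Transitive (axiom 4): yes — every two-step R-path is closed by a direct edge.
Reflexive (axiom T): yes — every world is R-related to itself.
Euclidean (axiom 5): no — 0 R 1 and 0 R 2, but not 1 R 2.
So F validates K, K4, S4; S5 would additionally require R to be Euclidean. The strongest is S4.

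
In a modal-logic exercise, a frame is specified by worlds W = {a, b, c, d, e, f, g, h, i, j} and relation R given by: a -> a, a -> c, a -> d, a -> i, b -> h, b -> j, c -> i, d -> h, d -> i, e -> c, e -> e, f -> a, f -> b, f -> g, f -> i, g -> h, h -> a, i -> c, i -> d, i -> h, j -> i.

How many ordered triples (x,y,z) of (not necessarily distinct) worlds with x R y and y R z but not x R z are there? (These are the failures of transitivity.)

29

Enumerating: (a,d,h), (a,i,h), (b,h,a), (b,j,i), (c,i,c), (c,i,d), (c,i,h), (d,h,a), (d,i,c), (d,i,d), (e,c,i), (f,a,c), … and 17 more.
Total: 29.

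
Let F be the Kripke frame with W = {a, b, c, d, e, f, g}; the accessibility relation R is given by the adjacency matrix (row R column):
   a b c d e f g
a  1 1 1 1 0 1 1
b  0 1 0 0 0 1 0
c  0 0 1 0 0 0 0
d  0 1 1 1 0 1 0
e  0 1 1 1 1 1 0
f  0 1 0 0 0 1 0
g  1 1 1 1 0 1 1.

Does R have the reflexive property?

Yes

Reflexive: yes — every world is R-related to itself.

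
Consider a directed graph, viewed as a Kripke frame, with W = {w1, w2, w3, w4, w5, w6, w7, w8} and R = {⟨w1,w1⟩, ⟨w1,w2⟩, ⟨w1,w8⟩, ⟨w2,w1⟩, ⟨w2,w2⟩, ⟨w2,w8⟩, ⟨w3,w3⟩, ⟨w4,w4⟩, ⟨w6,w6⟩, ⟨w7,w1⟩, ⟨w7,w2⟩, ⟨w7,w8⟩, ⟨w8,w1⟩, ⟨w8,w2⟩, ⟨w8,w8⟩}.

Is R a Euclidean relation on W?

Euclidean: yes — any two successors of a common world are R-related.

Yes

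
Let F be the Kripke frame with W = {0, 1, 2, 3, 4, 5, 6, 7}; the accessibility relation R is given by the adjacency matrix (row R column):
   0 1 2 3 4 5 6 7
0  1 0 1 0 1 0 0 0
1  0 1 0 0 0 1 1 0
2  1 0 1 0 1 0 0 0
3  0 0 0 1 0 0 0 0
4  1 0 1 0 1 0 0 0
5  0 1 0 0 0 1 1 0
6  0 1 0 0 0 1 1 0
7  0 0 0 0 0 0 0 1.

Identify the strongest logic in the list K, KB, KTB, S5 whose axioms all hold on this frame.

S5

Symmetric (axiom B): yes — every pair in R has its reverse in R.
Reflexive (axiom T): yes — every world is R-related to itself.
Euclidean (axiom 5): yes — any two successors of a common world are R-related.
So F validates K, KB, KTB, S5. The strongest is S5.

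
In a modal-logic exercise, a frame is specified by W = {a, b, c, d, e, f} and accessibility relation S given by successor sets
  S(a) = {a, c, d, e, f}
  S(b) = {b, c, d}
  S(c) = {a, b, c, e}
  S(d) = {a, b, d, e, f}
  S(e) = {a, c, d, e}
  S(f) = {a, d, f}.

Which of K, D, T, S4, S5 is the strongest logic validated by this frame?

Serial (axiom D): yes — every world has a successor (e.g. a S a).
Reflexive (axiom T): yes — every world is S-related to itself.
Transitive (axiom 4): no — a S c and c S b, but not a S b.
Euclidean (axiom 5): no — a S c and a S d, but not c S d.
So F validates K, D, T; S4 would additionally require S to be transitive. The strongest is T.

T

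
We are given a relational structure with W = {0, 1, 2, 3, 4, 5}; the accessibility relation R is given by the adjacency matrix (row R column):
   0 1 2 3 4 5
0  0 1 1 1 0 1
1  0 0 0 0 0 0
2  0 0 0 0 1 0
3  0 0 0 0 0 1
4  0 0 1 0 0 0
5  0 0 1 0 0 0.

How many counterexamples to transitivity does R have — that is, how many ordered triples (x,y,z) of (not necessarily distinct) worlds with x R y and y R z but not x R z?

5

Enumerating: (0,2,4), (2,4,2), (3,5,2), (4,2,4), (5,2,4).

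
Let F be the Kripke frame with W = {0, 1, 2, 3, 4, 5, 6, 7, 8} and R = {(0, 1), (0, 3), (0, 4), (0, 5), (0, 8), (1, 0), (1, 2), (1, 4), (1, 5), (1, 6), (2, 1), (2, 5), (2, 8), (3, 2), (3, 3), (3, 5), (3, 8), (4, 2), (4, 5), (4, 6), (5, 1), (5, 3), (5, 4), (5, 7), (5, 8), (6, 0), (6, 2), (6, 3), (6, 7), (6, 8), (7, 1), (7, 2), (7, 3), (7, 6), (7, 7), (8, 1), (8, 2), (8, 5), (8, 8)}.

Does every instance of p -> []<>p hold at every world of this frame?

The schema B characterises exactly the symmetric frames.
Symmetric: no — 0 R 3 but not 3 R 0.

No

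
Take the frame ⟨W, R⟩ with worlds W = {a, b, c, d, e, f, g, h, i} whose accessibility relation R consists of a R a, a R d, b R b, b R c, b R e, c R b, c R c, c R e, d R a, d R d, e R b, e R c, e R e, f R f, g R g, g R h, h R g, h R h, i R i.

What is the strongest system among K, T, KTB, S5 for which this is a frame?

Reflexive (axiom T): yes — every world is R-related to itself.
Symmetric (axiom B): yes — every pair in R has its reverse in R.
Euclidean (axiom 5): yes — any two successors of a common world are R-related.
So F validates K, T, KTB, S5. The strongest is S5.

S5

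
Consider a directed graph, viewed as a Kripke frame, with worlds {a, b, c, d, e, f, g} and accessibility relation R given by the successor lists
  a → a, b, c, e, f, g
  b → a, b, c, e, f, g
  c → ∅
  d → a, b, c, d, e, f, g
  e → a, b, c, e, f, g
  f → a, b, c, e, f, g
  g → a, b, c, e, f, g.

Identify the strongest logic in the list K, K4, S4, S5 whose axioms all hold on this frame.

Transitive (axiom 4): yes — every two-step R-path is closed by a direct edge.
Reflexive (axiom T): no — c is not related to itself.
Euclidean (axiom 5): no — a R c and a R b, but not c R b.
So F validates K, K4; S4 would additionally require R to be reflexive. The strongest is K4.

K4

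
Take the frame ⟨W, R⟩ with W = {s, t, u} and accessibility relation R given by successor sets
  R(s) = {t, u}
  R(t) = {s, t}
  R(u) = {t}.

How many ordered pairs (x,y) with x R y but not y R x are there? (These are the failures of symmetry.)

Enumerating: (s,u), (u,t).

2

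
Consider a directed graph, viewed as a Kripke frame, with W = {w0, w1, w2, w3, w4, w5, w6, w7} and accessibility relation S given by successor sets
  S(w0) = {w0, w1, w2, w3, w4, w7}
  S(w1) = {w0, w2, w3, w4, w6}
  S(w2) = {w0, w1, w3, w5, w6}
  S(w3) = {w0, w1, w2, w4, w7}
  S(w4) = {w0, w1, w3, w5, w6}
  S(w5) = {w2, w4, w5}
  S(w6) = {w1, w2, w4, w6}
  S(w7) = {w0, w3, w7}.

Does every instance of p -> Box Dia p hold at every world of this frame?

The schema B characterises exactly the symmetric frames.
Symmetric: yes — every pair in S has its reverse in S.

Yes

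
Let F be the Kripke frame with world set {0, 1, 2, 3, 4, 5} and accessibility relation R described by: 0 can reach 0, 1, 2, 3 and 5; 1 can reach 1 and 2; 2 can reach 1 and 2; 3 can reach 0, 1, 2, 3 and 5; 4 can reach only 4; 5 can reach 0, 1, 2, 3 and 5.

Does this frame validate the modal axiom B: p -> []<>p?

The schema B characterises exactly the symmetric frames.
Symmetric: no — 0 R 1 but not 1 R 0.

No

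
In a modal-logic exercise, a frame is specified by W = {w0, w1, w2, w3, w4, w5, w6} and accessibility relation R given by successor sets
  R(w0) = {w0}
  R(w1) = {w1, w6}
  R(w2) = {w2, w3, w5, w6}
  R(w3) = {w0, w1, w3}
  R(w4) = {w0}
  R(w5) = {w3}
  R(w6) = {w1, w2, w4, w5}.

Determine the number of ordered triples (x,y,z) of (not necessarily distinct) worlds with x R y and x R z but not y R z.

26

Enumerating: (w1,w6,w6), (w2,w3,w2), (w2,w3,w5), (w2,w3,w6), (w2,w5,w2), (w2,w5,w5), (w2,w5,w6), (w2,w6,w3), (w2,w6,w6), (w3,w0,w1), (w3,w0,w3), (w3,w1,w0), … and 14 more.
Total: 26.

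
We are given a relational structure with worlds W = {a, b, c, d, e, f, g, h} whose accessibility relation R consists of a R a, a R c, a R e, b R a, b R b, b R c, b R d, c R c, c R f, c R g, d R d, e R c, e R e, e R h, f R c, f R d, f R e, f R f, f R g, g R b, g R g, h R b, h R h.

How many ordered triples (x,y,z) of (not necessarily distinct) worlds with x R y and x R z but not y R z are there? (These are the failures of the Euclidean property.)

32

Enumerating: (a,c,a), (a,c,e), (a,e,a), (b,a,b), (b,a,d), (b,c,a), (b,c,b), (b,c,d), (b,d,a), (b,d,b), (b,d,c), (c,g,c), … and 20 more.
Total: 32.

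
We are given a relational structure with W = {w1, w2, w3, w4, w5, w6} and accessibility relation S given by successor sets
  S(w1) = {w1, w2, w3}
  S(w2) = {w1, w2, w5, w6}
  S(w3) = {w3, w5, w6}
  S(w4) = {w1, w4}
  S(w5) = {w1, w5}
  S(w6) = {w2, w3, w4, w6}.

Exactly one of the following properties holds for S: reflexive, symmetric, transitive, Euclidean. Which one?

reflexive

Reflexive: yes — every world is S-related to itself.
Symmetric: no — w1 S w3 but not w3 S w1.
Transitive: no — w1 S w2 and w2 S w5, but not w1 S w5.
Euclidean: no — w1 S w2 and w1 S w3, but not w2 S w3.
Only reflexive holds.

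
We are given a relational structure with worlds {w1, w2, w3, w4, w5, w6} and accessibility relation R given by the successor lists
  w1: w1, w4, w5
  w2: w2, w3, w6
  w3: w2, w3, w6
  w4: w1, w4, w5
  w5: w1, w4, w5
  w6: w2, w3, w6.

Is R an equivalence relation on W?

Reflexive: yes — every world is R-related to itself.
Symmetric: yes — every pair in R has its reverse in R.
Transitive: yes — every two-step R-path is closed by a direct edge.
So R is an equivalence relation.

Yes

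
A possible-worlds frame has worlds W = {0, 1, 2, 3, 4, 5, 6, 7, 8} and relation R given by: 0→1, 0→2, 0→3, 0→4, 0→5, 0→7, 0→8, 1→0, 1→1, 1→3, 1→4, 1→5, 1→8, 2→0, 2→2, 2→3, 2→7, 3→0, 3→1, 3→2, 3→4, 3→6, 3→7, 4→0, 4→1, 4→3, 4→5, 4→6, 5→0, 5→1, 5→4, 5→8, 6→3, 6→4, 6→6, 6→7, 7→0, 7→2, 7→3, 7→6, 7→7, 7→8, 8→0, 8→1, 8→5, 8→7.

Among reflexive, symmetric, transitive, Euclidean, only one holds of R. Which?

Reflexive: no — 0 is not related to itself.
Symmetric: yes — every pair in R has its reverse in R.
Transitive: no — 0 R 3 and 3 R 6, but not 0 R 6.
Euclidean: no — 0 R 1 and 0 R 2, but not 1 R 2.
Only symmetric holds.

symmetric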